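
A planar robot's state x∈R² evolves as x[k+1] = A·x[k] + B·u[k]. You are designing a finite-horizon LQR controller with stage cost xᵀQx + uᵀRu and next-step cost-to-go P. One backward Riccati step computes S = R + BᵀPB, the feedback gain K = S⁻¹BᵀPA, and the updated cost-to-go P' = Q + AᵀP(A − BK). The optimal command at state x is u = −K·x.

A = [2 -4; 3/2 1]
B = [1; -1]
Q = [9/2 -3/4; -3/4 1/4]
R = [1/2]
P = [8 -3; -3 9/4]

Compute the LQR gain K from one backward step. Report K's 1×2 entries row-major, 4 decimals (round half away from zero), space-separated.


BᵀP = [11.0000 -5.2500]
S = R + BᵀPB = [1/2] + [16.2500] = [16.7500]
BᵀPA = [14.1250 -49.2500]
K = S⁻¹·BᵀPA = [0.8433 -2.9403]
A−BK = [1.1567 -1.0597; 2.3433 -1.9403]
AᵀP(A−BK) = [7.1511 -7.0933; -7.0933 9.4403]
P' = Q + AᵀP(A−BK) = [11.6511 -7.8433; -7.8433 9.6903]
tr(P') = 21.3414

0.8433 -2.9403


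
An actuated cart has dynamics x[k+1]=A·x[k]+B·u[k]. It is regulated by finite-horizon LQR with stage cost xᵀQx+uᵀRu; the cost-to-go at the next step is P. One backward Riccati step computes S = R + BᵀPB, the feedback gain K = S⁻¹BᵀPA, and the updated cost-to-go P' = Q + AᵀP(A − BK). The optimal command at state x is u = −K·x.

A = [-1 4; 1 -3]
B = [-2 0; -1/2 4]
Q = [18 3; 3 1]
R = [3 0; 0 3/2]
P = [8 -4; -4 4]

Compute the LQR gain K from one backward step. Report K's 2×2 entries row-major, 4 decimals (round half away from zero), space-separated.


0.4308 -1.7162 0.3307 -1.0811

BᵀP = [-14.0000 6.0000; -16.0000 16.0000]
S = R + BᵀPB = [3 0; 0 3/2] + [25.0000 24.0000; 24.0000 64.0000] = [28.0000 24.0000; 24.0000 65.5000]
BᵀPA = [20.0000 -74.0000; 32.0000 -112.0000]
K = S⁻¹·BᵀPA = [0.4308 -1.7162; 0.3307 -1.0811]
A−BK = [-0.1383 0.5676; -0.1073 0.4662]
AᵀP(A−BK) = [0.8013 -3.0811; -3.0811 11.9189]
P' = Q + AᵀP(A−BK) = [18.8013 -0.0811; -0.0811 12.9189]
tr(P') = 31.7202


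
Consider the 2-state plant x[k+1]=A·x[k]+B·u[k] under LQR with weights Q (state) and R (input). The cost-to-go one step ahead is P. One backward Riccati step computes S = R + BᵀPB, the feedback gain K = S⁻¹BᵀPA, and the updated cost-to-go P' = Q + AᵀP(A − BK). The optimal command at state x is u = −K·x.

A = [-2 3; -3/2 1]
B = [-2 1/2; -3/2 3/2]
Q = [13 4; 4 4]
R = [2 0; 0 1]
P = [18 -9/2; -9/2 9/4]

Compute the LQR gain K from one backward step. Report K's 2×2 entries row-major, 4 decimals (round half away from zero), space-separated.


0.9524 -1.6502 -0.0772 -0.6127

BᵀP = [-29.2500 5.6250; 2.2500 1.1250]
S = R + BᵀPB = [2 0; 0 1] + [50.0625 -6.1875; -6.1875 2.8125] = [52.0625 -6.1875; -6.1875 3.8125]
BᵀPA = [50.0625 -82.1250; -6.1875 7.8750]
K = S⁻¹·BᵀPA = [0.9524 -1.6502; -0.0772 -0.6127]
A−BK = [-0.0566 0.0059; 0.0445 -0.5563]
AᵀP(A−BK) = [1.9048 -3.3005; -3.3005 6.5483]
P' = Q + AᵀP(A−BK) = [14.9048 0.6995; 0.6995 10.5483]
tr(P') = 25.4531


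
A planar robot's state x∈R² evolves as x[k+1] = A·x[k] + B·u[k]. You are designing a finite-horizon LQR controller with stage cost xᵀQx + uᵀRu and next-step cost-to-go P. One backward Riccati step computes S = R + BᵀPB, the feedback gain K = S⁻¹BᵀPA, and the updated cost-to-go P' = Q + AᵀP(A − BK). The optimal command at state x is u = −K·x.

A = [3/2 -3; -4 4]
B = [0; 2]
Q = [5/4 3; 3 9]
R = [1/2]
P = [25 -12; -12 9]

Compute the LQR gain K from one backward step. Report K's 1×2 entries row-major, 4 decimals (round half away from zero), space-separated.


BᵀP = [-24.0000 18.0000]
S = R + BᵀPB = [1/2] + [36.0000] = [36.5000]
BᵀPA = [-108.0000 144.0000]
K = S⁻¹·BᵀPA = [-2.9589 3.9452]
A−BK = [1.5000 -3.0000; 1.9178 -3.8904]
AᵀP(A−BK) = [24.6884 -46.4178; -46.4178 88.8904]
P' = Q + AᵀP(A−BK) = [25.9384 -43.4178; -43.4178 97.8904]
tr(P') = 123.8288

-2.9589 3.9452


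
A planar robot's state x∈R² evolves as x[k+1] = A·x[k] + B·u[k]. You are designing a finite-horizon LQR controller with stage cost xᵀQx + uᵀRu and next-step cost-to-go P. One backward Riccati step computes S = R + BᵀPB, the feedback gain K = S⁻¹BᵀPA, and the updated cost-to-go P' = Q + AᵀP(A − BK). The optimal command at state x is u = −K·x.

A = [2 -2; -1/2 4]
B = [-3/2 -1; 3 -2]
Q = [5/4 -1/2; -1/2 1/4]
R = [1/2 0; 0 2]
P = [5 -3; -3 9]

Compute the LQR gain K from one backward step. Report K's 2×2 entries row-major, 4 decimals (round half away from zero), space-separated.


BᵀP = [-16.5000 31.5000; 1.0000 -15.0000]
S = R + BᵀPB = [1/2 0; 0 2] + [119.2500 -46.5000; -46.5000 29.0000] = [119.7500 -46.5000; -46.5000 31.0000]
BᵀPA = [-48.7500 159.0000; 9.5000 -62.0000]
K = S⁻¹·BᵀPA = [-0.6900 1.3200; -0.7285 -0.0200]
A−BK = [0.2365 -0.0400; 0.1129 0.0000]
AᵀP(A−BK) = [1.5337 -0.4600; -0.4600 0.8800]
P' = Q + AᵀP(A−BK) = [2.7837 -0.9600; -0.9600 1.1300]
tr(P') = 3.9137

-0.6900 1.3200 -0.7285 -0.0200


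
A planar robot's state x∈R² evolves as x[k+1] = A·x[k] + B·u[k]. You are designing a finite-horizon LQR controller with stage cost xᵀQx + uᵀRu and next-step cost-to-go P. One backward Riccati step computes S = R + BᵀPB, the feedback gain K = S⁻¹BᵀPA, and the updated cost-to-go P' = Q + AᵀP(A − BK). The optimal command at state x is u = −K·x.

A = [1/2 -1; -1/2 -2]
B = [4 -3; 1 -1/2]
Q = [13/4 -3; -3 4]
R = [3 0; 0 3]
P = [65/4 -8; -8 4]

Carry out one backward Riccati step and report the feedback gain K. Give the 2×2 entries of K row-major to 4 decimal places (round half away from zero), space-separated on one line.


0.1283 -0.0087 -0.1047 -0.0048

BᵀP = [57.0000 -28.0000; -44.7500 22.0000]
S = R + BᵀPB = [3 0; 0 3] + [200.0000 -157.0000; -157.0000 123.2500] = [203.0000 -157.0000; -157.0000 126.2500]
BᵀPA = [42.5000 -1.0000; -33.3750 0.7500]
K = S⁻¹·BᵀPA = [0.1283 -0.0087; -0.1047 -0.0048]
A−BK = [-0.3276 -0.9798; -0.6807 -1.9937]
AᵀP(A−BK) = [0.1118 0.0819; 0.0819 0.2450]
P' = Q + AᵀP(A−BK) = [3.3618 -2.9181; -2.9181 4.2450]
tr(P') = 7.6067


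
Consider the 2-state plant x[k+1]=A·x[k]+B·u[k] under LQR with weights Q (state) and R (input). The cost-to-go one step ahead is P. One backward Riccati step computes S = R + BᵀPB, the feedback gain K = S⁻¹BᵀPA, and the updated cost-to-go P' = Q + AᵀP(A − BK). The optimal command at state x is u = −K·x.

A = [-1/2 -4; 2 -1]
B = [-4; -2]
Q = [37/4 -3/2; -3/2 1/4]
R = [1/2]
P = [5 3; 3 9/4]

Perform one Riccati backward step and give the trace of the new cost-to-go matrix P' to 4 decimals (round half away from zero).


BᵀP = [-26.0000 -16.5000]
S = R + BᵀPB = [1/2] + [137.0000] = [137.5000]
BᵀPA = [-20.0000 120.5000]
K = S⁻¹·BᵀPA = [-0.1455 0.8764]
A−BK = [-1.0818 -0.4945; 1.7091 0.7527]
AᵀP(A−BK) = [1.3409 0.5273; 0.5273 0.6482]
P' = Q + AᵀP(A−BK) = [10.5909 -0.9727; -0.9727 0.8982]
tr(P') = 11.4891

11.4891


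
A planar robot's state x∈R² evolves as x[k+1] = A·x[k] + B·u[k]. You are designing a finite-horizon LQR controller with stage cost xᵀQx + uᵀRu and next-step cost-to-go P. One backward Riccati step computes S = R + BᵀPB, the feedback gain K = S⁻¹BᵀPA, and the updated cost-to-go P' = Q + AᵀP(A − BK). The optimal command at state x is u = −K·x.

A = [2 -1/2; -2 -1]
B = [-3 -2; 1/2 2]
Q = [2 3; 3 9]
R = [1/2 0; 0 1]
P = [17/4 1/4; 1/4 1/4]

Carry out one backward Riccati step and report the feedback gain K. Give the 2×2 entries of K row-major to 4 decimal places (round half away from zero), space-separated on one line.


-0.3377 0.3087 -0.4644 -0.2005

BᵀP = [-12.6250 -0.6250; -8.0000 0.0000]
S = R + BᵀPB = [1/2 0; 0 1] + [37.5625 24.0000; 24.0000 16.0000] = [38.0625 24.0000; 24.0000 17.0000]
BᵀPA = [-24.0000 6.9375; -16.0000 4.0000]
K = S⁻¹·BᵀPA = [-0.3377 0.3087; -0.4644 -0.2005]
A−BK = [0.0580 0.0251; -0.9024 -0.7533]
AᵀP(A−BK) = [0.4644 0.2005; 0.2005 0.2230]
P' = Q + AᵀP(A−BK) = [2.4644 3.2005; 3.2005 9.2230]
tr(P') = 11.6873


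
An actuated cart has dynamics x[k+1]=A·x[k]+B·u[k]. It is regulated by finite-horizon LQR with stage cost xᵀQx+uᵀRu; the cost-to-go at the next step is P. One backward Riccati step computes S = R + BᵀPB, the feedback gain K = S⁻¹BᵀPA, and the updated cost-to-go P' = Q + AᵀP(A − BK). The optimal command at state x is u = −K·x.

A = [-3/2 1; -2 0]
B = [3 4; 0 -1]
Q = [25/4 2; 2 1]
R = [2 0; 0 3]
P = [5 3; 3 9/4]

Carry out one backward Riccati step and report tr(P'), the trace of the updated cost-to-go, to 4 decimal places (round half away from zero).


10.5376

BᵀP = [15.0000 9.0000; 17.0000 9.7500]
S = R + BᵀPB = [2 0; 0 3] + [45.0000 51.0000; 51.0000 58.2500] = [47.0000 51.0000; 51.0000 61.2500]
BᵀPA = [-40.5000 15.0000; -45.0000 17.0000]
K = S⁻¹·BᵀPA = [-0.6683 0.1863; -0.1782 0.1224]
A−BK = [1.2178 -0.0486; -2.1782 0.1224]
AᵀP(A−BK) = [3.1634 -0.4455; -0.4455 0.1242]
P' = Q + AᵀP(A−BK) = [9.4134 1.5545; 1.5545 1.1242]
tr(P') = 10.5376


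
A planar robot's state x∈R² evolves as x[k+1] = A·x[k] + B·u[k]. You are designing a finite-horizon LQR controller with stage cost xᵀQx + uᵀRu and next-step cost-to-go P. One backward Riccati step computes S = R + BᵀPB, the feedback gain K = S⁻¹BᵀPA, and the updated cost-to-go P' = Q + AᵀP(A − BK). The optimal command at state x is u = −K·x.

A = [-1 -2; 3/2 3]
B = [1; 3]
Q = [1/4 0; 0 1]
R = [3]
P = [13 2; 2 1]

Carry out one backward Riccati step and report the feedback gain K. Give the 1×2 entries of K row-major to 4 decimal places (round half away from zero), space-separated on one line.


BᵀP = [19.0000 5.0000]
S = R + BᵀPB = [3] + [34.0000] = [37.0000]
BᵀPA = [-11.5000 -23.0000]
K = S⁻¹·BᵀPA = [-0.3108 -0.6216]
A−BK = [-0.6892 -1.3784; 2.4324 4.8649]
AᵀP(A−BK) = [5.6757 11.3514; 11.3514 22.7027]
P' = Q + AᵀP(A−BK) = [5.9257 11.3514; 11.3514 23.7027]
tr(P') = 29.6284

-0.3108 -0.6216


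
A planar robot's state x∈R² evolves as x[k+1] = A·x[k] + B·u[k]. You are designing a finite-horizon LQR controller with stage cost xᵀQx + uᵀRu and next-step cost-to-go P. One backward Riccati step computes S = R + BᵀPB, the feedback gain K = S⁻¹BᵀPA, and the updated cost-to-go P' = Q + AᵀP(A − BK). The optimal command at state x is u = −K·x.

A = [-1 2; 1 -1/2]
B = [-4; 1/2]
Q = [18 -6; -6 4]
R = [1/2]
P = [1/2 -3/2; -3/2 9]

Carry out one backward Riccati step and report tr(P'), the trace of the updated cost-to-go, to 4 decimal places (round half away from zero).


BᵀP = [-2.7500 10.5000]
S = R + BᵀPB = [1/2] + [16.2500] = [16.7500]
BᵀPA = [13.2500 -10.7500]
K = S⁻¹·BᵀPA = [0.7910 -0.6418]
A−BK = [2.1642 -0.5672; 0.6045 -0.1791]
AᵀP(A−BK) = [2.0187 -0.7463; -0.7463 0.3507]
P' = Q + AᵀP(A−BK) = [20.0187 -6.7463; -6.7463 4.3507]
tr(P') = 24.3694

24.3694


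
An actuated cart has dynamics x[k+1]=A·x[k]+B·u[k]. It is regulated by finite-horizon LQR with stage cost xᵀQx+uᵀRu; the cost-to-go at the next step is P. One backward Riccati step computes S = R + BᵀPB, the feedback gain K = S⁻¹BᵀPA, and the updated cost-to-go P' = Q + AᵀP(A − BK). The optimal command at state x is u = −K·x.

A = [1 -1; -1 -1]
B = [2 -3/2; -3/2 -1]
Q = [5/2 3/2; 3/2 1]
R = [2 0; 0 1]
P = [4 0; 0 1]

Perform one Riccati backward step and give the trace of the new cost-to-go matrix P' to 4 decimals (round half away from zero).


BᵀP = [8.0000 -1.5000; -6.0000 -1.0000]
S = R + BᵀPB = [2 0; 0 1] + [18.2500 -10.5000; -10.5000 10.0000] = [20.2500 -10.5000; -10.5000 11.0000]
BᵀPA = [9.5000 -6.5000; -5.0000 7.0000]
K = S⁻¹·BᵀPA = [0.4622 0.0178; -0.0133 0.6533]
A−BK = [0.0556 -0.0556; -0.3200 -0.3200]
AᵀP(A−BK) = [0.5422 0.0978; 0.0978 0.5422]
P' = Q + AᵀP(A−BK) = [3.0422 1.5978; 1.5978 1.5422]
tr(P') = 4.5844

4.5844


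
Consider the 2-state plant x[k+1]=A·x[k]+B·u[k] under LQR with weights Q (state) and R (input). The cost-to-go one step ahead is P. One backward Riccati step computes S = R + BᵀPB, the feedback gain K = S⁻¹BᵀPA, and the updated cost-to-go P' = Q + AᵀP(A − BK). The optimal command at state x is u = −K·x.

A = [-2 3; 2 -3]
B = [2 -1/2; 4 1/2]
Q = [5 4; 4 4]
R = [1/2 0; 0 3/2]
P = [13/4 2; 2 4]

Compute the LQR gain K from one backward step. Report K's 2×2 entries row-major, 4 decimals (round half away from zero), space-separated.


BᵀP = [14.5000 20.0000; -0.6250 1.0000]
S = R + BᵀPB = [1/2 0; 0 3/2] + [109.0000 2.7500; 2.7500 0.8125] = [109.5000 2.7500; 2.7500 2.3125]
BᵀPA = [11.0000 -16.5000; 3.2500 -4.8750]
K = S⁻¹·BᵀPA = [0.0672 -0.1008; 1.3255 -1.9883]
A−BK = [-1.4716 2.2074; 1.0686 -1.6028]
AᵀP(A−BK) = [7.9532 -11.9298; -11.9298 17.8947]
P' = Q + AᵀP(A−BK) = [12.9532 -7.9298; -7.9298 21.8947]
tr(P') = 34.8479

0.0672 -0.1008 1.3255 -1.9883


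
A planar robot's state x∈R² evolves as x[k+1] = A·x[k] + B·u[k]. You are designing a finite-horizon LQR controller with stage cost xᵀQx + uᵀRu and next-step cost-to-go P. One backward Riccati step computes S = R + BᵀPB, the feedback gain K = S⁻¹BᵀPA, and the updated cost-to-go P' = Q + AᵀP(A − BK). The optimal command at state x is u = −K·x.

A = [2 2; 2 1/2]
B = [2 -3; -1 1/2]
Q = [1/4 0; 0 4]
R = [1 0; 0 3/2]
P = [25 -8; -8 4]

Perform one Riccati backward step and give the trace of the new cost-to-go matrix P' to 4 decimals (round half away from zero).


11.9639

BᵀP = [58.0000 -20.0000; -79.0000 26.0000]
S = R + BᵀPB = [1 0; 0 3/2] + [136.0000 -184.0000; -184.0000 250.0000] = [137.0000 -184.0000; -184.0000 251.5000]
BᵀPA = [76.0000 106.0000; -106.0000 -145.0000]
K = S⁻¹·BᵀPA = [-0.6505 -0.0350; -0.8974 -0.6022]
A−BK = [0.6088 0.2636; 1.7982 0.7661]
AᵀP(A−BK) = [6.3153 2.8324; 2.8324 1.3987]
P' = Q + AᵀP(A−BK) = [6.5653 2.8324; 2.8324 5.3987]
tr(P') = 11.9639


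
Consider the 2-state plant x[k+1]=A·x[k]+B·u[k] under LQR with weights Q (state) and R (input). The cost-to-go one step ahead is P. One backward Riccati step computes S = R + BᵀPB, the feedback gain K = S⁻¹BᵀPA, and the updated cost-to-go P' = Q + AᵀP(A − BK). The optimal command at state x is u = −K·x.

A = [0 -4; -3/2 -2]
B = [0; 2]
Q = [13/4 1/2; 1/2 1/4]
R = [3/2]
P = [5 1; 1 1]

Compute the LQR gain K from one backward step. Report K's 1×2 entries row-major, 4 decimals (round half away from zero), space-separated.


-0.5455 -2.1818

BᵀP = [2.0000 2.0000]
S = R + BᵀPB = [3/2] + [4.0000] = [5.5000]
BᵀPA = [-3.0000 -12.0000]
K = S⁻¹·BᵀPA = [-0.5455 -2.1818]
A−BK = [0.0000 -4.0000; -0.4091 2.3636]
AᵀP(A−BK) = [0.6136 2.4545; 2.4545 73.8182]
P' = Q + AᵀP(A−BK) = [3.8636 2.9545; 2.9545 74.0682]
tr(P') = 77.9318


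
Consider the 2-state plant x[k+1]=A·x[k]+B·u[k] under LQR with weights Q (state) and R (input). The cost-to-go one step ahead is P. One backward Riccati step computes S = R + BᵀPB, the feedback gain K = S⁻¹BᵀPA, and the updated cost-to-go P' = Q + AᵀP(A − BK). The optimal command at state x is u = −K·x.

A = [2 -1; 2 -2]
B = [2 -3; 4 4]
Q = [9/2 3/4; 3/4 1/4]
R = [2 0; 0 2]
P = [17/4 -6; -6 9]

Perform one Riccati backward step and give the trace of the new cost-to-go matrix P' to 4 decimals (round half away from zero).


BᵀP = [-15.5000 24.0000; -36.7500 54.0000]
S = R + BᵀPB = [2 0; 0 2] + [65.0000 142.5000; 142.5000 326.2500] = [67.0000 142.5000; 142.5000 328.2500]
BᵀPA = [17.0000 -32.5000; 34.5000 -71.2500]
K = S⁻¹·BᵀPA = [0.3937 -0.3054; -0.0658 -0.0845]
A−BK = [1.0151 -0.6428; 0.6884 -0.4406]
AᵀP(A−BK) = [0.5775 -0.3937; -0.3937 0.3054]
P' = Q + AᵀP(A−BK) = [5.0775 0.3563; 0.3563 0.5554]
tr(P') = 5.6329

5.6329


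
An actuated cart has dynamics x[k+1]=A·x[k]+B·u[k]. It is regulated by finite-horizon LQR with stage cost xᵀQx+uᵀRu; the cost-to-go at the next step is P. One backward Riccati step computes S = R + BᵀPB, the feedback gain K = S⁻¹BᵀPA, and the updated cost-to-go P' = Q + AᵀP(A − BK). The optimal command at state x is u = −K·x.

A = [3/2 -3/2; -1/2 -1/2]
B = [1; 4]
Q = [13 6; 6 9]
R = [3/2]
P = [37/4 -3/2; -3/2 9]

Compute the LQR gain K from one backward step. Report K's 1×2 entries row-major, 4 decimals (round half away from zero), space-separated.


BᵀP = [3.2500 34.5000]
S = R + BᵀPB = [3/2] + [141.2500] = [142.7500]
BᵀPA = [-12.3750 -22.1250]
K = S⁻¹·BᵀPA = [-0.0867 -0.1550]
A−BK = [1.5867 -1.3450; -0.1532 0.1200]
AᵀP(A−BK) = [24.2397 -20.4805; -20.4805 17.3833]
P' = Q + AᵀP(A−BK) = [37.2397 -14.4805; -14.4805 26.3833]
tr(P') = 63.6230

-0.0867 -0.1550


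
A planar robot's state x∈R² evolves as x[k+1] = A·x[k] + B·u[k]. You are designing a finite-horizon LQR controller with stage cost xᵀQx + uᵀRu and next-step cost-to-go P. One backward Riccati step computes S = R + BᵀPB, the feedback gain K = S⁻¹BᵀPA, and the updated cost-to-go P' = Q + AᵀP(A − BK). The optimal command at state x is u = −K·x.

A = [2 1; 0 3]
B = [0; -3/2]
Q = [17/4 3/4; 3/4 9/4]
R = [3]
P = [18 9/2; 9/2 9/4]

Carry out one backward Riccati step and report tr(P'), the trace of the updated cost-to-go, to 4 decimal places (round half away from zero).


BᵀP = [-6.7500 -3.3750]
S = R + BᵀPB = [3] + [5.0625] = [8.0625]
BᵀPA = [-13.5000 -16.8750]
K = S⁻¹·BᵀPA = [-1.6744 -2.0930]
A−BK = [2.0000 1.0000; -2.5116 -0.1395]
AᵀP(A−BK) = [49.3953 34.7442; 34.7442 29.9302]
P' = Q + AᵀP(A−BK) = [53.6453 35.4942; 35.4942 32.1802]
tr(P') = 85.8256

85.8256


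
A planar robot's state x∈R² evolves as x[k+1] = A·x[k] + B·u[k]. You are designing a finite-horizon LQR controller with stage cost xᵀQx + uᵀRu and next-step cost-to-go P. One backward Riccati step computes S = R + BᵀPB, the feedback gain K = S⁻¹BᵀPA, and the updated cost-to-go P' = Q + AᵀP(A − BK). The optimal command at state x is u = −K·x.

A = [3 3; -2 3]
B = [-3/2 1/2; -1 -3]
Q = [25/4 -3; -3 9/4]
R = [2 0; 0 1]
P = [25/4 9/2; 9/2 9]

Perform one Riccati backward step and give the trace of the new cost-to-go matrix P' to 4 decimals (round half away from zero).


BᵀP = [-13.8750 -15.7500; -10.3750 -24.7500]
S = R + BᵀPB = [2 0; 0 1] + [36.5625 40.3125; 40.3125 69.0625] = [38.5625 40.3125; 40.3125 70.0625]
BᵀPA = [-10.1250 -88.8750; 18.3750 -105.3750]
K = S⁻¹·BᵀPA = [-1.3468 -1.8379; 1.0372 -0.4465]
A−BK = [0.4611 0.4664; -0.2352 -0.1775]
AᵀP(A−BK) = [5.5545 5.3456; 5.3456 7.8533]
P' = Q + AᵀP(A−BK) = [11.8045 2.3456; 2.3456 10.1033]
tr(P') = 21.9078

21.9078


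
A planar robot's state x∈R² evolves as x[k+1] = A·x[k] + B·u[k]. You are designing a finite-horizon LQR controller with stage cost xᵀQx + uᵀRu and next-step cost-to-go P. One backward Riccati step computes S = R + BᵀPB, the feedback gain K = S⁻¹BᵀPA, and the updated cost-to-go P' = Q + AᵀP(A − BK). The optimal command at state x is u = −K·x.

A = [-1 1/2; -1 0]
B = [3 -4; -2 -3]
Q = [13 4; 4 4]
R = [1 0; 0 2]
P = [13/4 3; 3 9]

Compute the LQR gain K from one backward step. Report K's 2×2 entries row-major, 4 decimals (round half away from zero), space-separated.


BᵀP = [3.7500 -9.0000; -22.0000 -39.0000]
S = R + BᵀPB = [1 0; 0 2] + [29.2500 12.0000; 12.0000 205.0000] = [30.2500 12.0000; 12.0000 207.0000]
BᵀPA = [5.2500 1.8750; 61.0000 -11.0000]
K = S⁻¹·BᵀPA = [0.0580 0.0850; 0.2913 -0.0581]
A−BK = [-0.0087 0.0127; -0.0101 -0.0042]
AᵀP(A−BK) = [0.1748 -0.0292; -0.0292 0.0143]
P' = Q + AᵀP(A−BK) = [13.1748 3.9708; 3.9708 4.0143]
tr(P') = 17.1891

0.0580 0.0850 0.2913 -0.0581


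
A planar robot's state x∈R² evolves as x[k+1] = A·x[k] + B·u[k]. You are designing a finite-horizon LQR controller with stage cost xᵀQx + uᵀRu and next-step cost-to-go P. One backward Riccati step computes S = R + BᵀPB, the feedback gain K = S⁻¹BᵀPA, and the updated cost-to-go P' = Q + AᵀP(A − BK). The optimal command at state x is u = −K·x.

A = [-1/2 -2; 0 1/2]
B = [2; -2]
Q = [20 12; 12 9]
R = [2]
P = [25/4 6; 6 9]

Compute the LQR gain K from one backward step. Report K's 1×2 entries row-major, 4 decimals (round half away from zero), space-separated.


BᵀP = [0.5000 -6.0000]
S = R + BᵀPB = [2] + [13.0000] = [15.0000]
BᵀPA = [-0.2500 -4.0000]
K = S⁻¹·BᵀPA = [-0.0167 -0.2667]
A−BK = [-0.4667 -1.4667; -0.0333 -0.0333]
AᵀP(A−BK) = [1.5583 4.6833; 4.6833 14.1833]
P' = Q + AᵀP(A−BK) = [21.5583 16.6833; 16.6833 23.1833]
tr(P') = 44.7417

-0.0167 -0.2667


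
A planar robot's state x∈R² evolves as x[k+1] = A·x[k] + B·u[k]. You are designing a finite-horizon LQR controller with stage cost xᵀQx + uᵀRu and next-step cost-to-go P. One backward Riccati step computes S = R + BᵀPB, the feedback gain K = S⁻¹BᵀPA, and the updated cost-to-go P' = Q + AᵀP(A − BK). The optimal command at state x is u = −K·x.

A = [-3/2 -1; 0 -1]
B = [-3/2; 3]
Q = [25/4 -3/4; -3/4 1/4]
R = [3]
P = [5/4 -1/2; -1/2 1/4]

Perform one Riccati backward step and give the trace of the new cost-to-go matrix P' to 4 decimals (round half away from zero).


BᵀP = [-3.3750 1.5000]
S = R + BᵀPB = [3] + [9.5625] = [12.5625]
BᵀPA = [5.0625 1.8750]
K = S⁻¹·BᵀPA = [0.4030 0.1493]
A−BK = [-0.8955 -0.7761; -1.2090 -1.4478]
AᵀP(A−BK) = [0.7724 0.3694; 0.3694 0.2201]
P' = Q + AᵀP(A−BK) = [7.0224 -0.3806; -0.3806 0.4701]
tr(P') = 7.4925

7.4925


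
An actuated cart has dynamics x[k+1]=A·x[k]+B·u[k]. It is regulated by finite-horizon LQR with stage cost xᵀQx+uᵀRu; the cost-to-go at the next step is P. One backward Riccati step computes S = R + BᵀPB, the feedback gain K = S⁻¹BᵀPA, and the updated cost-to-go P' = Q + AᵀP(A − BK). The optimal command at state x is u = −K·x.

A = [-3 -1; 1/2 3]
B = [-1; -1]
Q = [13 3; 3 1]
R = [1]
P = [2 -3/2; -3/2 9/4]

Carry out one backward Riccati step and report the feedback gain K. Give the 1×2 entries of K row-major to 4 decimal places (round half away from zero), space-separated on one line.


0.5000 -0.7778

BᵀP = [-0.5000 -0.7500]
S = R + BᵀPB = [1] + [1.2500] = [2.2500]
BᵀPA = [1.1250 -1.7500]
K = S⁻¹·BᵀPA = [0.5000 -0.7778]
A−BK = [-2.5000 -1.7778; 1.0000 2.2222]
AᵀP(A−BK) = [22.5000 24.5000; 24.5000 29.8889]
P' = Q + AᵀP(A−BK) = [35.5000 27.5000; 27.5000 30.8889]
tr(P') = 66.3889


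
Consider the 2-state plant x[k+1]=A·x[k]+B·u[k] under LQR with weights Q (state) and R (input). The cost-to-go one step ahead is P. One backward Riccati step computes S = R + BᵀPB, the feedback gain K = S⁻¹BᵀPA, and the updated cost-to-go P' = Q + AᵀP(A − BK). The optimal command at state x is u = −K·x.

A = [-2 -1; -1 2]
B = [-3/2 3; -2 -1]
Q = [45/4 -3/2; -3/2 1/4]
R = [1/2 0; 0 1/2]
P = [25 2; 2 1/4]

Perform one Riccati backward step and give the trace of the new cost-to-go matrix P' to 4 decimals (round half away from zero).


BᵀP = [-41.5000 -3.5000; 73.0000 5.7500]
S = R + BᵀPB = [1/2 0; 0 1/2] + [69.2500 -121.0000; -121.0000 213.2500] = [69.7500 -121.0000; -121.0000 213.7500]
BᵀPA = [86.5000 34.5000; -151.7500 -61.5000]
K = S⁻¹·BᵀPA = [0.4761 -0.2504; -0.4404 -0.4295]
A−BK = [0.0354 -0.0872; -0.4882 1.0697]
AᵀP(A−BK) = [0.2321 -0.0119; -0.0119 0.2266]
P' = Q + AᵀP(A−BK) = [11.4821 -1.5119; -1.5119 0.4766]
tr(P') = 11.9587

11.9587


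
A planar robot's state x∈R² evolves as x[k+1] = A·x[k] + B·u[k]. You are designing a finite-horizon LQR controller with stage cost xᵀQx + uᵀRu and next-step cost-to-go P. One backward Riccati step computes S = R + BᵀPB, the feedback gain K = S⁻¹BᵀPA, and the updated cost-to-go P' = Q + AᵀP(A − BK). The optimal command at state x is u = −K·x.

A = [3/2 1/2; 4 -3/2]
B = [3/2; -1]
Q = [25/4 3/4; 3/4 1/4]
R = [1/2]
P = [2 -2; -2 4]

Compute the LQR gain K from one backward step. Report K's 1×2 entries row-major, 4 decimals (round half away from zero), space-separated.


-1.3667 0.8667

BᵀP = [5.0000 -7.0000]
S = R + BᵀPB = [1/2] + [14.5000] = [15.0000]
BᵀPA = [-20.5000 13.0000]
K = S⁻¹·BᵀPA = [-1.3667 0.8667]
A−BK = [3.5500 -0.8000; 2.6333 -0.6333]
AᵀP(A−BK) = [16.4833 -4.2333; -4.2333 1.2333]
P' = Q + AᵀP(A−BK) = [22.7333 -3.4833; -3.4833 1.4833]
tr(P') = 24.2167


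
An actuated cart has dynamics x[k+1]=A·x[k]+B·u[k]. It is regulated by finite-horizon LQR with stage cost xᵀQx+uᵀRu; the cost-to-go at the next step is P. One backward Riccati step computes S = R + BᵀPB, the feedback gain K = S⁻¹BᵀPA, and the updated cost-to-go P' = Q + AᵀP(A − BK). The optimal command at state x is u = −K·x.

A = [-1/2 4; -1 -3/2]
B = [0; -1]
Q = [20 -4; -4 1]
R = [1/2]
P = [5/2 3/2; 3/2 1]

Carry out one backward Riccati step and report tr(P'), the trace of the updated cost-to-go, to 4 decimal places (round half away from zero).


32.8333

BᵀP = [-1.5000 -1.0000]
S = R + BᵀPB = [1/2] + [1.0000] = [1.5000]
BᵀPA = [1.7500 -4.5000]
K = S⁻¹·BᵀPA = [1.1667 -3.0000]
A−BK = [-0.5000 4.0000; 0.1667 -4.5000]
AᵀP(A−BK) = [1.0833 -3.1250; -3.1250 10.7500]
P' = Q + AᵀP(A−BK) = [21.0833 -7.1250; -7.1250 11.7500]
tr(P') = 32.8333


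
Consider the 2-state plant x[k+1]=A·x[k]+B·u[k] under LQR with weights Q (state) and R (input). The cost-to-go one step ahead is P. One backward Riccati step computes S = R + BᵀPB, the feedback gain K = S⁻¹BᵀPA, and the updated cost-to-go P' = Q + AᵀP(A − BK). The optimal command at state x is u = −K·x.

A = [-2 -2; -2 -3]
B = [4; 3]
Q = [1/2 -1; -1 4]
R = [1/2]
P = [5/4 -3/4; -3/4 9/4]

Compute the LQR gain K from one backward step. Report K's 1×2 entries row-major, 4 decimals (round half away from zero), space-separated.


BᵀP = [2.7500 3.7500]
S = R + BᵀPB = [1/2] + [22.2500] = [22.7500]
BᵀPA = [-13.0000 -16.7500]
K = S⁻¹·BᵀPA = [-0.5714 -0.7363]
A−BK = [0.2857 0.9451; -0.2857 -0.7912]
AᵀP(A−BK) = [0.5714 1.4286; 1.4286 3.9176]
P' = Q + AᵀP(A−BK) = [1.0714 0.4286; 0.4286 7.9176]
tr(P') = 8.9890

-0.5714 -0.7363


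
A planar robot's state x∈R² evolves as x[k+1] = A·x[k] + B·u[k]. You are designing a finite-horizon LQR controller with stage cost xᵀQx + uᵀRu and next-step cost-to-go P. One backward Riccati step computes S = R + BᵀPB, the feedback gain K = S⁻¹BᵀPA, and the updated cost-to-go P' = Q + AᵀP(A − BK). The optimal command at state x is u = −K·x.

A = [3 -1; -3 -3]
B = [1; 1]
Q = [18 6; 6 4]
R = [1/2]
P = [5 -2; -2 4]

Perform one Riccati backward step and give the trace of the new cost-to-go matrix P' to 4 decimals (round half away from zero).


151.6364

BᵀP = [3.0000 2.0000]
S = R + BᵀPB = [1/2] + [5.0000] = [5.5000]
BᵀPA = [3.0000 -9.0000]
K = S⁻¹·BᵀPA = [0.5455 -1.6364]
A−BK = [2.4545 0.6364; -3.5455 -1.3636]
AᵀP(A−BK) = [115.3636 37.9091; 37.9091 14.2727]
P' = Q + AᵀP(A−BK) = [133.3636 43.9091; 43.9091 18.2727]
tr(P') = 151.6364


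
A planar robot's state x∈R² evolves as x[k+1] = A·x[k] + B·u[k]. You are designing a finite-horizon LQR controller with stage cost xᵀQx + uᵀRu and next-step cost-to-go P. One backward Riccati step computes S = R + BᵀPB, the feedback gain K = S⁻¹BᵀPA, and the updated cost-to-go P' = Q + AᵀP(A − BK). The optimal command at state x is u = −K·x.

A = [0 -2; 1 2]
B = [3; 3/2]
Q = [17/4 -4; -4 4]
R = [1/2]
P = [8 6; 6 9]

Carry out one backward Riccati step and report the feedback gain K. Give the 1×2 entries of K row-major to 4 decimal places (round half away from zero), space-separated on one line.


BᵀP = [33.0000 31.5000]
S = R + BᵀPB = [1/2] + [146.2500] = [146.7500]
BᵀPA = [31.5000 -3.0000]
K = S⁻¹·BᵀPA = [0.2147 -0.0204]
A−BK = [-0.6440 -1.9387; 0.6780 2.0307]
AᵀP(A−BK) = [2.2385 6.6440; 6.6440 19.9387]
P' = Q + AᵀP(A−BK) = [6.4885 2.6440; 2.6440 23.9387]
tr(P') = 30.4272

0.2147 -0.0204


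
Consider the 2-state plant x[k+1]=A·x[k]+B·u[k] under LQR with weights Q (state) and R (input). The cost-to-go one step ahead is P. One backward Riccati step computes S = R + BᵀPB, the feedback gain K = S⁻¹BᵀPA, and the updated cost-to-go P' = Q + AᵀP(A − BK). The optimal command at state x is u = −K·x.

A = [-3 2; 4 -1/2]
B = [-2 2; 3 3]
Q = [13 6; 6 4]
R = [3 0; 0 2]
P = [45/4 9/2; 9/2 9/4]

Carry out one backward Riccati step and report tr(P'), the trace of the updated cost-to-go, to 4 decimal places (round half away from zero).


BᵀP = [-9.0000 -2.2500; 36.0000 15.7500]
S = R + BᵀPB = [3 0; 0 2] + [11.2500 -24.7500; -24.7500 119.2500] = [14.2500 -24.7500; -24.7500 121.2500]
BᵀPA = [18.0000 -16.8750; -45.0000 64.1250]
K = S⁻¹·BᵀPA = [0.9583 -0.4116; -0.1755 0.4449]
A−BK = [-0.7323 0.2872; 1.6516 -0.5999]
AᵀP(A−BK) = [4.1021 -1.8233; -1.8233 1.0910]
P' = Q + AᵀP(A−BK) = [17.1021 4.1767; 4.1767 5.0910]
tr(P') = 22.1930

22.1930


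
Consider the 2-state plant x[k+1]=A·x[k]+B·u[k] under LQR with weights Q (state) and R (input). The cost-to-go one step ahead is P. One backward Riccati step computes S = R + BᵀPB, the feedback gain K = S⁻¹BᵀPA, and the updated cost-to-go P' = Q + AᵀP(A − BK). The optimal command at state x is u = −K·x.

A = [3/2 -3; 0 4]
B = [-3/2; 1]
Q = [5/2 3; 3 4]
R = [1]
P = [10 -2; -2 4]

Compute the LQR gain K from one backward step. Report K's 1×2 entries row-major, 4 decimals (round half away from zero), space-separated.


-0.7612 2.3582

BᵀP = [-17.0000 7.0000]
S = R + BᵀPB = [1] + [32.5000] = [33.5000]
BᵀPA = [-25.5000 79.0000]
K = S⁻¹·BᵀPA = [-0.7612 2.3582]
A−BK = [0.3582 0.5373; 0.7612 1.6418]
AᵀP(A−BK) = [3.0896 3.1343; 3.1343 15.7015]
P' = Q + AᵀP(A−BK) = [5.5896 6.1343; 6.1343 19.7015]
tr(P') = 25.2910


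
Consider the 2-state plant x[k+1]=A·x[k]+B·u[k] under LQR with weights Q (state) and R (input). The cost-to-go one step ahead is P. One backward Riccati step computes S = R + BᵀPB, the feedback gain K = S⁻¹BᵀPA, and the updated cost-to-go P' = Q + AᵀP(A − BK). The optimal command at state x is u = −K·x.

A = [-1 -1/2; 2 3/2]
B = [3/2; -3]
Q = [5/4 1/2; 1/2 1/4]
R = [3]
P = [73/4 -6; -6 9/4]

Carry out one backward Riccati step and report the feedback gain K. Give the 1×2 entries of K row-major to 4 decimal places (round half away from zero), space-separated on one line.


BᵀP = [45.3750 -15.7500]
S = R + BᵀPB = [3] + [115.3125] = [118.3125]
BᵀPA = [-76.8750 -46.3125]
K = S⁻¹·BᵀPA = [-0.6498 -0.3914]
A−BK = [-0.0254 0.0872; 0.0507 0.3257]
AᵀP(A−BK) = [1.2995 0.7829; 0.7829 0.4963]
P' = Q + AᵀP(A−BK) = [2.5495 1.2829; 1.2829 0.7463]
tr(P') = 3.2959

-0.6498 -0.3914


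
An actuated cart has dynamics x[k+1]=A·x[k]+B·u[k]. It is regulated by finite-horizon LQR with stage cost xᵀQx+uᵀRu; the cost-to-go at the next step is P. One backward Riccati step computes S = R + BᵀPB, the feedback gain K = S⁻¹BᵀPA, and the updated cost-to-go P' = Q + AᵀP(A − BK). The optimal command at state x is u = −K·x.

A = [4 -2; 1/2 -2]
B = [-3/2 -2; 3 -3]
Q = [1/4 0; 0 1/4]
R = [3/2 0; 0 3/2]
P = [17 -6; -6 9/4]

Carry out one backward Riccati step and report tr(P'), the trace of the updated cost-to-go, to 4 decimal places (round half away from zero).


4.7135

BᵀP = [-43.5000 15.7500; -16.0000 5.2500]
S = R + BᵀPB = [3/2 0; 0 3/2] + [112.5000 39.7500; 39.7500 16.2500] = [114.0000 39.7500; 39.7500 17.7500]
BᵀPA = [-166.1250 55.5000; -61.3750 21.5000]
K = S⁻¹·BᵀPA = [-1.1480 0.2943; -0.8869 0.5522]
A−BK = [0.5042 -0.4541; 1.2833 -1.2262]
AᵀP(A−BK) = [3.4194 -1.4683; -1.4683 0.7941]
P' = Q + AᵀP(A−BK) = [3.6694 -1.4683; -1.4683 1.0441]
tr(P') = 4.7135


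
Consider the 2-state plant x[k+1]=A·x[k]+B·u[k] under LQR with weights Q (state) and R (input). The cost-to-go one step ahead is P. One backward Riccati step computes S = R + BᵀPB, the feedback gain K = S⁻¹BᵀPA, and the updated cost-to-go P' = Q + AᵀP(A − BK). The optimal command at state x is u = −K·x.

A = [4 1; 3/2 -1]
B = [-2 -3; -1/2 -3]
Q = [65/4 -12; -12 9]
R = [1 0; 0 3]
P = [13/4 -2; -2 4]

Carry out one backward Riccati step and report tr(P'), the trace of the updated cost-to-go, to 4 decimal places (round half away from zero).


30.0383

BᵀP = [-5.5000 2.0000; -3.7500 -6.0000]
S = R + BᵀPB = [1 0; 0 3] + [10.0000 10.5000; 10.5000 29.2500] = [11.0000 10.5000; 10.5000 32.2500]
BᵀPA = [-19.0000 -7.5000; -24.0000 2.2500]
K = S⁻¹·BᵀPA = [-1.4755 -1.0859; -0.2638 0.4233]
A−BK = [0.2577 0.0982; -0.0291 -0.2730]
AᵀP(A−BK) = [2.6350 1.5276; 1.5276 2.1534]
P' = Q + AᵀP(A−BK) = [18.8850 -10.4724; -10.4724 11.1534]
tr(P') = 30.0383


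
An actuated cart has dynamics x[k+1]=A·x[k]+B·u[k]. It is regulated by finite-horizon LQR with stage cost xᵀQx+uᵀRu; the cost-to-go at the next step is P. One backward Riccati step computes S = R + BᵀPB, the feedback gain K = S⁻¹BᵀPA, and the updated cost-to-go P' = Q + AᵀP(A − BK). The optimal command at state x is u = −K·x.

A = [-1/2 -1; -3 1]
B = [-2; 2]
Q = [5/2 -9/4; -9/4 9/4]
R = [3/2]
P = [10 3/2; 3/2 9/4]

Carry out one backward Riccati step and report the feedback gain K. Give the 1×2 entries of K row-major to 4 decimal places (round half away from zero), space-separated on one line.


0.1039 0.4805

BᵀP = [-17.0000 1.5000]
S = R + BᵀPB = [3/2] + [37.0000] = [38.5000]
BᵀPA = [4.0000 18.5000]
K = S⁻¹·BᵀPA = [0.1039 0.4805]
A−BK = [-0.2922 -0.0390; -3.2078 0.0390]
AᵀP(A−BK) = [26.8344 0.0779; 0.0779 0.3604]
P' = Q + AᵀP(A−BK) = [29.3344 -2.1721; -2.1721 2.6104]
tr(P') = 31.9448


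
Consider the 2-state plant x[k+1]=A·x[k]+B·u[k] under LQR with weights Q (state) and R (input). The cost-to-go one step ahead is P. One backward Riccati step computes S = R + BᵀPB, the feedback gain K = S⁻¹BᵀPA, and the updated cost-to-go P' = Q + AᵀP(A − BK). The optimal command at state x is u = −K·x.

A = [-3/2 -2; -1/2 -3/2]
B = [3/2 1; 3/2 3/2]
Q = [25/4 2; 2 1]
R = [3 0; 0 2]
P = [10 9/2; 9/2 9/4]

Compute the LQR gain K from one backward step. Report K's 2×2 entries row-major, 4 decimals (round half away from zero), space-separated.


BᵀP = [21.7500 10.1250; 16.7500 7.8750]
S = R + BᵀPB = [3 0; 0 2] + [47.8125 36.9375; 36.9375 28.5625] = [50.8125 36.9375; 36.9375 30.5625]
BᵀPA = [-37.6875 -58.6875; -29.0625 -45.3125]
K = S⁻¹·BᵀPA = [-0.4154 -0.6358; -0.4489 -0.7141]
A−BK = [-0.4280 -0.3321; 0.7964 0.5250]
AᵀP(A−BK) = [1.1119 1.5943; 1.5943 2.3868]
P' = Q + AᵀP(A−BK) = [7.3619 3.5943; 3.5943 3.3868]
tr(P') = 10.7486

-0.4154 -0.6358 -0.4489 -0.7141


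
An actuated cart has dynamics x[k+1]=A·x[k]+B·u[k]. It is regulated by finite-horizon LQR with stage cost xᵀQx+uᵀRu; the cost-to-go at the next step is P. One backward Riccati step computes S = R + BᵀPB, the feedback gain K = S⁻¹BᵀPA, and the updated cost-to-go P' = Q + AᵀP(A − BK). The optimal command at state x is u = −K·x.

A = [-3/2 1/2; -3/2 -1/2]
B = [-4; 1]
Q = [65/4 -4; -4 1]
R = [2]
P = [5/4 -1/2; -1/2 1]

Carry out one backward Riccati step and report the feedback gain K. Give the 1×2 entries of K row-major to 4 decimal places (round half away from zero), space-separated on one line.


0.1389 -0.1574

BᵀP = [-5.5000 3.0000]
S = R + BᵀPB = [2] + [25.0000] = [27.0000]
BᵀPA = [3.7500 -4.2500]
K = S⁻¹·BᵀPA = [0.1389 -0.1574]
A−BK = [-0.9444 -0.1296; -1.6389 -0.3426]
AᵀP(A−BK) = [2.2917 0.4028; 0.4028 0.1435]
P' = Q + AᵀP(A−BK) = [18.5417 -3.5972; -3.5972 1.1435]
tr(P') = 19.6852


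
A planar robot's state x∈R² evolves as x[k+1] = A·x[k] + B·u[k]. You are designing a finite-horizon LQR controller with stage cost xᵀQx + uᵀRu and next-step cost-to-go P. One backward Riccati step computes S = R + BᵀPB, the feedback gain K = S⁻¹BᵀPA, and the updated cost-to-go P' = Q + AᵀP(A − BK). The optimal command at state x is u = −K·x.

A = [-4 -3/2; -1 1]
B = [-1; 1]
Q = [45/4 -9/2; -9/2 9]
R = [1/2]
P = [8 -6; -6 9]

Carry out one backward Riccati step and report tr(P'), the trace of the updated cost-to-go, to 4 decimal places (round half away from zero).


BᵀP = [-14.0000 15.0000]
S = R + BᵀPB = [1/2] + [29.0000] = [29.5000]
BᵀPA = [41.0000 36.0000]
K = S⁻¹·BᵀPA = [1.3898 1.2203]
A−BK = [-2.6102 -0.2797; -2.3898 -0.2203]
AᵀP(A−BK) = [32.0169 3.9661; 3.9661 1.0678]
P' = Q + AᵀP(A−BK) = [43.2669 -0.5339; -0.5339 10.0678]
tr(P') = 53.3347

53.3347


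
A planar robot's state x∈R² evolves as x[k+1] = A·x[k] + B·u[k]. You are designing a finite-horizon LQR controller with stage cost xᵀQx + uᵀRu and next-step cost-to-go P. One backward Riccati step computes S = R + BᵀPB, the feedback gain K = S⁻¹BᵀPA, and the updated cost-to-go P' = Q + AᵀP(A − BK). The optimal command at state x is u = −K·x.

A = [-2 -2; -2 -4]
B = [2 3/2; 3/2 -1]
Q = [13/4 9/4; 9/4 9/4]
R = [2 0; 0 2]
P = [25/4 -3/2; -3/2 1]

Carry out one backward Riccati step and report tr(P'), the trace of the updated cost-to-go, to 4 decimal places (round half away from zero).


12.4531

BᵀP = [10.2500 -1.5000; 10.8750 -3.2500]
S = R + BᵀPB = [2 0; 0 2] + [18.2500 16.8750; 16.8750 19.5625] = [20.2500 16.8750; 16.8750 21.5625]
BᵀPA = [-17.5000 -14.5000; -15.2500 -8.7500]
K = S⁻¹·BᵀPA = [-0.7901 -1.0864; -0.0889 0.4444]
A−BK = [-0.2864 -0.4938; -0.9037 -1.9259]
AᵀP(A−BK) = [1.8173 2.7654; 2.7654 5.1358]
P' = Q + AᵀP(A−BK) = [5.0673 5.0154; 5.0154 7.3858]
tr(P') = 12.4531


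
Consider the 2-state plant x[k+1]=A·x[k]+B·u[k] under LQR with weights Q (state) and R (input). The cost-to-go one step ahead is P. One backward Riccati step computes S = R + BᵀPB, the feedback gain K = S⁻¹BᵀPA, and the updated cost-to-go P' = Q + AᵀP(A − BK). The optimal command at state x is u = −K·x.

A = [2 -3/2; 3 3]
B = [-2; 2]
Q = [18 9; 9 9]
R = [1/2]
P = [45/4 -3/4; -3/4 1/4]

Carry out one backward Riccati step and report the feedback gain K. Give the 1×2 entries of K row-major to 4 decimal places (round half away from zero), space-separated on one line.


-0.8000 0.8000

BᵀP = [-24.0000 2.0000]
S = R + BᵀPB = [1/2] + [52.0000] = [52.5000]
BᵀPA = [-42.0000 42.0000]
K = S⁻¹·BᵀPA = [-0.8000 0.8000]
A−BK = [0.4000 0.1000; 4.6000 1.4000]
AᵀP(A−BK) = [4.6500 0.9750; 0.9750 0.7125]
P' = Q + AᵀP(A−BK) = [22.6500 9.9750; 9.9750 9.7125]
tr(P') = 32.3625


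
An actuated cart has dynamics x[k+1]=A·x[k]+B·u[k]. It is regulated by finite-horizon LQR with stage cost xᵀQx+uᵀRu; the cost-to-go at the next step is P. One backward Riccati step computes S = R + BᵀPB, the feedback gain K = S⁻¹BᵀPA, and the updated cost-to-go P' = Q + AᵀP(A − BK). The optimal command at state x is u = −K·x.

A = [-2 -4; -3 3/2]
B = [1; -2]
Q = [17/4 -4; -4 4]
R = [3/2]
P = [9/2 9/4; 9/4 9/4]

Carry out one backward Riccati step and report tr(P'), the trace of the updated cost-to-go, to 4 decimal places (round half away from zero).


114.0703

BᵀP = [0.0000 -2.2500]
S = R + BᵀPB = [3/2] + [4.5000] = [6.0000]
BᵀPA = [6.7500 -3.3750]
K = S⁻¹·BᵀPA = [1.1250 -0.5625]
A−BK = [-3.1250 -3.4375; -0.7500 0.3750]
AᵀP(A−BK) = [57.6563 49.9219; 49.9219 48.1641]
P' = Q + AᵀP(A−BK) = [61.9063 45.9219; 45.9219 52.1641]
tr(P') = 114.0703


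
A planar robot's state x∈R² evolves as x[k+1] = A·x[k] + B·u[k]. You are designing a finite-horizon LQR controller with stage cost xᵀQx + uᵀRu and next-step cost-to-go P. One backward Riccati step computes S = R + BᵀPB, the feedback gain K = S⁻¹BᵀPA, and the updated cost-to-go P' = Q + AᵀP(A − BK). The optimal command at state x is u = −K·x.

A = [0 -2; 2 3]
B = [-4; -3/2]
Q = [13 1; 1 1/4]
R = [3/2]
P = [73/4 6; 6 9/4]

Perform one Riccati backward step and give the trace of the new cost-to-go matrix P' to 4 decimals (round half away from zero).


BᵀP = [-82.0000 -27.3750]
S = R + BᵀPB = [3/2] + [369.0625] = [370.5625]
BᵀPA = [-54.7500 81.8750]
K = S⁻¹·BᵀPA = [-0.1477 0.2209]
A−BK = [-0.5910 -1.1162; 1.7784 3.3314]
AᵀP(A−BK) = [0.9108 1.5969; 1.5969 3.1599]
P' = Q + AᵀP(A−BK) = [13.9108 2.5969; 2.5969 3.4099]
tr(P') = 17.3207

17.3207


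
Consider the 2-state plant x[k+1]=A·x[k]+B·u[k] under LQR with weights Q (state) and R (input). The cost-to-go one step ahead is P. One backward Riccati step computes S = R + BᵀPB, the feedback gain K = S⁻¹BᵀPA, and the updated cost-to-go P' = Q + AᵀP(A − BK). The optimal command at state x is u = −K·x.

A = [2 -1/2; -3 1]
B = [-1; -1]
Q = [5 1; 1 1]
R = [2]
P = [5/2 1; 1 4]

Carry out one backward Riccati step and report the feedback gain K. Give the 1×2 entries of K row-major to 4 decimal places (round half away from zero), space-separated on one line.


0.7619 -0.3095

BᵀP = [-3.5000 -5.0000]
S = R + BᵀPB = [2] + [8.5000] = [10.5000]
BᵀPA = [8.0000 -3.2500]
K = S⁻¹·BᵀPA = [0.7619 -0.3095]
A−BK = [2.7619 -0.8095; -2.2381 0.6905]
AᵀP(A−BK) = [27.9048 -8.5238; -8.5238 2.6190]
P' = Q + AᵀP(A−BK) = [32.9048 -7.5238; -7.5238 3.6190]
tr(P') = 36.5238
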